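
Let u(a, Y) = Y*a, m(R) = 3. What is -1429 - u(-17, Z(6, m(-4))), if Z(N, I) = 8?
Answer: -1293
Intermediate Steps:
-1429 - u(-17, Z(6, m(-4))) = -1429 - 8*(-17) = -1429 - 1*(-136) = -1429 + 136 = -1293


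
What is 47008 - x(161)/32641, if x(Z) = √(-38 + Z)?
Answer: 47008 - √123/32641 ≈ 47008.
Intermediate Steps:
47008 - x(161)/32641 = 47008 - √(-38 + 161)/32641 = 47008 - √123/32641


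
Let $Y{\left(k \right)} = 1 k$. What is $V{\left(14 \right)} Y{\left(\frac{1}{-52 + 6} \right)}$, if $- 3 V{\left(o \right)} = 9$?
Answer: $\frac{3}{46} \approx 0.065217$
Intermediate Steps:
$Y{\left(k \right)} = k$
$V{\left(o \right)} = -3$ ($V{\left(o \right)} = \left(- \frac{1}{3}\right) 9 = -3$)
$V{\left(14 \right)} Y{\left(\frac{1}{-52 + 6} \right)} = - \frac{3}{-52 + 6} = - \frac{3}{-46} = \left(-3\right) \left(- \frac{1}{46}\right) = \frac{3}{46}$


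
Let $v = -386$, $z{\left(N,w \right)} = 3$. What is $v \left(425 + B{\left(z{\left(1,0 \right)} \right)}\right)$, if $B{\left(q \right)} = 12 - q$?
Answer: $-167524$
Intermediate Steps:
$v \left(425 + B{\left(z{\left(1,0 \right)} \right)}\right) = - 386 \left(425 + \left(12 - 3\right)\right) = - 386 \left(425 + 9\right) = \left(-386\right) 434 = -167524$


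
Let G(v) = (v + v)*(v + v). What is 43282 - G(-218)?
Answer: -146814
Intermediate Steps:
G(v) = 4*v**2 (G(v) = (2*v)*(2*v) = 4*v**2)
43282 - G(-218) = 43282 - 4*(-218)**2 = 43282 - 4*47524 = 43282 - 1*190096 = 43282 - 190096 = -146814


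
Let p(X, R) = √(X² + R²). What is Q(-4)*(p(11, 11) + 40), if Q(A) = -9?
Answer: -360 - 99*√2 ≈ -500.01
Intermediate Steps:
p(X, R) = √(R² + X²)
Q(-4)*(p(11, 11) + 40) = -9*(√(11² + 11²) + 40) = -9*(√(121 + 121) + 40) = -9*(√242 + 40) = -9*(11*√2 + 40) = -9*(40 + 11*√2) = -360 - 99*√2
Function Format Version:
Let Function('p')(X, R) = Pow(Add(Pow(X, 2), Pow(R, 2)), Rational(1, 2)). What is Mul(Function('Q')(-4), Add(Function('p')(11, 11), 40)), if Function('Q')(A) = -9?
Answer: Add(-360, Mul(-99, Pow(2, Rational(1, 2)))) ≈ -500.01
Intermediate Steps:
Function('p')(X, R) = Pow(Add(Pow(R, 2), Pow(X, 2)), Rational(1, 2))
Mul(Function('Q')(-4), Add(Function('p')(11, 11), 40)) = Mul(-9, Add(Pow(Add(Pow(11, 2), Pow(11, 2)), Rational(1, 2)), 40)) = Mul(-9, Add(Pow(Add(121, 121), Rational(1, 2)), 40)) = Mul(-9, Add(Pow(242, Rational(1, 2)), 40)) = Mul(-9, Add(Mul(11, Pow(2, Rational(1, 2))), 40)) = Mul(-9, Add(40, Mul(11, Pow(2, Rational(1, 2))))) = Add(-360, Mul(-99, Pow(2, Rational(1, 2))))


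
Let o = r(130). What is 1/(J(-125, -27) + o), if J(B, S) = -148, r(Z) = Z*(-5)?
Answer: -1/798 ≈ -0.0012531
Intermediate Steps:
r(Z) = -5*Z
o = -650 (o = -5*130 = -650)
1/(J(-125, -27) + o) = 1/(-148 - 650) = 1/(-798) = -1/798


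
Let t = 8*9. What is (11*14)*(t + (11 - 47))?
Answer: 5544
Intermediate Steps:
t = 72
(11*14)*(t + (11 - 47)) = (11*14)*(72 + (11 - 47)) = 154*(72 - 36) = 154*36 = 5544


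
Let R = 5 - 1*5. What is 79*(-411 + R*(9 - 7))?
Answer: -32469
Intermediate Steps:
R = 0 (R = 5 - 5 = 0)
79*(-411 + R*(9 - 7)) = 79*(-411 + 0*(9 - 7)) = 79*(-411 + 0*2) = 79*(-411 + 0) = 79*(-411) = -32469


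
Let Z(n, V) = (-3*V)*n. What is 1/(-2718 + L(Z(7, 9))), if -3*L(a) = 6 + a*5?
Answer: -1/2405 ≈ -0.00041580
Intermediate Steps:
Z(n, V) = -3*V*n
L(a) = -2 - 5*a/3 (L(a) = -(6 + a*5)/3 = -(6 + 5*a)/3 = -2 - 5*a/3)
1/(-2718 + L(Z(7, 9))) = 1/(-2718 + (-2 - (-5)*9*7)) = 1/(-2718 + (-2 - 5/3*(-189))) = 1/(-2718 + (-2 + 315)) = 1/(-2718 + 313) = 1/(-2405) = -1/2405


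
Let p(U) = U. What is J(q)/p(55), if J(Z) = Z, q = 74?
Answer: 74/55 ≈ 1.3455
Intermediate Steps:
J(q)/p(55) = 74/55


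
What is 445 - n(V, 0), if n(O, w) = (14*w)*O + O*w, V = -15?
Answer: 445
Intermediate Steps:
n(O, w) = 15*O*w (n(O, w) = 14*O*w + O*w = 15*O*w)
445 - n(V, 0) = 445 - 15*(-15)*0 = 445 - 1*0 = 445 + 0 = 445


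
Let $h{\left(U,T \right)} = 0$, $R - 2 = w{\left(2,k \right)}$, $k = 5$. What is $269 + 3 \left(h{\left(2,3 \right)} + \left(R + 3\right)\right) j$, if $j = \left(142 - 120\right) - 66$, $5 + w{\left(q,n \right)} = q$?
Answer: $5$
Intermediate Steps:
$w{\left(q,n \right)} = -5 + q$
$R = -1$ ($R = 2 + \left(-5 + 2\right) = 2 - 3 = -1$)
$j = -44$ ($j = 22 - 66 = -44$)
$269 + 3 \left(h{\left(2,3 \right)} + \left(R + 3\right)\right) j = 269 + 3 \left(0 + \left(-1 + 3\right)\right) \left(-44\right) = 269 + 3 \left(0 + 2\right) \left(-44\right) = 269 + 3 \cdot 2 \left(-44\right) = 269 + 6 \left(-44\right) = 269 - 264 = 5$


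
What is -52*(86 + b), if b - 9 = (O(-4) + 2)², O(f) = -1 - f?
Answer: -6240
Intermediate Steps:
b = 34 (b = 9 + ((-1 - 1*(-4)) + 2)² = 9 + ((-1 + 4) + 2)² = 9 + (3 + 2)² = 9 + 5² = 9 + 25 = 34)
-52*(86 + b) = -52*(86 + 34) = -52*120 = -6240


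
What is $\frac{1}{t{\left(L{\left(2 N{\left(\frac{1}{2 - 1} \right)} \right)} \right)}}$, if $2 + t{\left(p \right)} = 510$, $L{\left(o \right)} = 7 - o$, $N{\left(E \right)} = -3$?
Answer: $\frac{1}{508} \approx 0.0019685$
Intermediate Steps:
$t{\left(p \right)} = 508$ ($t{\left(p \right)} = -2 + 510 = 508$)
$\frac{1}{t{\left(L{\left(2 N{\left(\frac{1}{2 - 1} \right)} \right)} \right)}} = \frac{1}{508}$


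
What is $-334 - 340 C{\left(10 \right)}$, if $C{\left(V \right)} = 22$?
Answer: $-7814$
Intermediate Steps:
$-334 - 340 C{\left(10 \right)} = -334 - 7480 = -7814$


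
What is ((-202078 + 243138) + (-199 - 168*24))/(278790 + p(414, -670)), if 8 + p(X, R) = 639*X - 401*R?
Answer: 36829/811998 ≈ 0.045356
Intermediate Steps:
p(X, R) = -8 - 401*R + 639*X (p(X, R) = -8 + (639*X - 401*R) = -8 + (-401*R + 639*X) = -8 - 401*R + 639*X)
((-202078 + 243138) + (-199 - 168*24))/(278790 + p(414, -670)) = ((-202078 + 243138) + (-199 - 168*24))/(278790 + (-8 - 401*(-670) + 639*414)) = (41060 + (-199 - 4032))/(278790 + (-8 + 268670 + 264546)) = (41060 - 4231)/(278790 + 533208) = 36829/811998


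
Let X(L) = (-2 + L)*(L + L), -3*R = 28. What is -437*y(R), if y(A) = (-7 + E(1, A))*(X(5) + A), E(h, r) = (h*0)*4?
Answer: 189658/3 ≈ 63219.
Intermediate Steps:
R = -28/3 (R = -⅓*28 = -28/3 ≈ -9.3333)
E(h, r) = 0 (E(h, r) = 0*4 = 0)
X(L) = 2*L*(-2 + L) (X(L) = (-2 + L)*(2*L) = 2*L*(-2 + L))
y(A) = -210 - 7*A (y(A) = (-7 + 0)*(2*5*(-2 + 5) + A) = -7*(2*5*3 + A) = -7*(30 + A) = -210 - 7*A)
-437*y(R) = -437*(-210 - 7*(-28/3)) = -437*(-210 + 196/3) = -437*(-434/3) = 189658/3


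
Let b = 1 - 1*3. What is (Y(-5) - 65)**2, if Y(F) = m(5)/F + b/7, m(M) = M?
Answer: 215296/49 ≈ 4393.8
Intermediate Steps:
b = -2 (b = 1 - 3 = -2)
Y(F) = -2/7 + 5/F (Y(F) = 5/F - 2/7 = -2/7 + 5/F)
(Y(-5) - 65)**2 = ((-2/7 + 5/(-5)) - 65)**2 = ((-2/7 + 5*(-1/5)) - 65)**2 = ((-2/7 - 1) - 65)**2 = (-9/7 - 65)**2 = (-464/7)**2 = 215296/49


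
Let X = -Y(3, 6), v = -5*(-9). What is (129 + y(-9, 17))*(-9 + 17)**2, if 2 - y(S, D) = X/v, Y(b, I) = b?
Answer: 125824/15 ≈ 8388.3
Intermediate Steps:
v = 45
X = -3 (X = -1*3 = -3)
y(S, D) = 31/15 (y(S, D) = 2 - (-3)/45 = 2 - 1*(-1/15) = 2 + 1/15 = 31/15)
(129 + y(-9, 17))*(-9 + 17)**2 = (129 + 31/15)*(-9 + 17)**2 = (1966/15)*8**2 = (1966/15)*64 = 125824/15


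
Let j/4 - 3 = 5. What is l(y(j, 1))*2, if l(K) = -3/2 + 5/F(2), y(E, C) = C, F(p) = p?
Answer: 2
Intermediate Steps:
j = 32 (j = 12 + 4*5 = 12 + 20 = 32)
l(K) = 1 (l(K) = -3/2 + 5/2 = 1)
l(y(j, 1))*2 = 1*2 = 2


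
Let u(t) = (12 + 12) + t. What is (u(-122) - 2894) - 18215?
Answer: -21207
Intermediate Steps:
u(t) = 24 + t
(u(-122) - 2894) - 18215 = ((24 - 122) - 2894) - 18215 = (-98 - 2894) - 18215 = -2992 - 18215 = -21207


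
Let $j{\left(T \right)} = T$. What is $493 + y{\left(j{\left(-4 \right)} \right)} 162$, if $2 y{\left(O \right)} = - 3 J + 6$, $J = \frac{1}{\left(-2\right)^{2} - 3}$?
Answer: $736$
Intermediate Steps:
$J = 1$ ($J = \frac{1}{4 - 3} = 1^{-1} = 1$)
$y{\left(O \right)} = \frac{3}{2}$ ($y{\left(O \right)} = \frac{\left(-3\right) 1 + 6}{2} = \frac{-3 + 6}{2} = \frac{1}{2} \cdot 3 = \frac{3}{2}$)
$493 + y{\left(j{\left(-4 \right)} \right)} 162 = 493 + \frac{3}{2} \cdot 162 = 493 + 243 = 736$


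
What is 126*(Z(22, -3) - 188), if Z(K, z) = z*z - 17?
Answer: -24696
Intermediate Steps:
Z(K, z) = -17 + z² (Z(K, z) = z² - 17 = -17 + z²)
126*(Z(22, -3) - 188) = 126*((-17 + (-3)²) - 188) = 126*((-17 + 9) - 188) = 126*(-8 - 188) = 126*(-196) = -24696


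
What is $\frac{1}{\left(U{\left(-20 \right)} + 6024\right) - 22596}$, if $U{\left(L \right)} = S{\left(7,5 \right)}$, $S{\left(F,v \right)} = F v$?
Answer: $- \frac{1}{16537} \approx -6.047 \cdot 10^{-5}$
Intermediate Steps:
$U{\left(L \right)} = 35$ ($U{\left(L \right)} = 7 \cdot 5 = 35$)
$\frac{1}{\left(U{\left(-20 \right)} + 6024\right) - 22596} = \frac{1}{\left(35 + 6024\right) - 22596} = \frac{1}{6059 - 22596} = \frac{1}{-16537} = - \frac{1}{16537}$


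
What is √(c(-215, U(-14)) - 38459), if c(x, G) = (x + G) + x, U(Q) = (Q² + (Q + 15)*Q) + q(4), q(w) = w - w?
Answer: I*√38707 ≈ 196.74*I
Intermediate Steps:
q(w) = 0
U(Q) = Q² + Q*(15 + Q) (U(Q) = (Q² + (Q + 15)*Q) + 0 = (Q² + (15 + Q)*Q) + 0 = (Q² + Q*(15 + Q)) + 0 = Q² + Q*(15 + Q))
c(x, G) = G + 2*x (c(x, G) = (G + x) + x = G + 2*x)
√(c(-215, U(-14)) - 38459) = √((-14*(15 + 2*(-14)) + 2*(-215)) - 38459) = √((-14*(15 - 28) - 430) - 38459) = √((-14*(-13) - 430) - 38459) = √((182 - 430) - 38459) = √(-248 - 38459) = √(-38707) = I*√38707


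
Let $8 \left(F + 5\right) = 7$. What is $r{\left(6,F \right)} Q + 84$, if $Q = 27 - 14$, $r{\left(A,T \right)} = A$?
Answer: $162$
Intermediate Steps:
$F = - \frac{33}{8}$ ($F = -5 + \frac{1}{8} \cdot 7 = -5 + \frac{7}{8} = - \frac{33}{8} \approx -4.125$)
$Q = 13$ ($Q = 27 - 14 = 13$)
$r{\left(6,F \right)} Q + 84 = 6 \cdot 13 + 84 = 78 + 84 = 162$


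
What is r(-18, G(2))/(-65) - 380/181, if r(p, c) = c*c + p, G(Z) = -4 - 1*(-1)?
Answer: -23071/11765 ≈ -1.9610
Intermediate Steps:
G(Z) = -3 (G(Z) = -4 + 1 = -3)
r(p, c) = p + c² (r(p, c) = c² + p = p + c²)
r(-18, G(2))/(-65) - 380/181 = (-18 + (-3)²)/(-65) - 380/181 = (-18 + 9)*(-1/65) - 380*1/181 = -9*(-1/65) - 380/181 = 9/65 - 380/181 = -23071/11765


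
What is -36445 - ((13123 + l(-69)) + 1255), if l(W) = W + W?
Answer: -50685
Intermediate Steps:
l(W) = 2*W
-36445 - ((13123 + l(-69)) + 1255) = -36445 - ((13123 + 2*(-69)) + 1255) = -36445 - ((13123 - 138) + 1255) = -36445 - (12985 + 1255) = -36445 - 1*14240 = -36445 - 14240 = -50685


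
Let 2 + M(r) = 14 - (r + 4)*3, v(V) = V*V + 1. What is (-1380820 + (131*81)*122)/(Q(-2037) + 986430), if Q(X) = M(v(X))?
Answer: 43139/5730840 ≈ 0.0075275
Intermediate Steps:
v(V) = 1 + V² (v(V) = V² + 1 = 1 + V²)
M(r) = -3*r (M(r) = -2 + (14 - (r + 4)*3) = -2 + (14 - (4 + r)*3) = -2 + (14 - (12 + 3*r)) = -2 + (14 + (-12 - 3*r)) = -2 + (2 - 3*r) = -3*r)
Q(X) = -3 - 3*X² (Q(X) = -3*(1 + X²) = -3 - 3*X²)
(-1380820 + (131*81)*122)/(Q(-2037) + 986430) = (-1380820 + (131*81)*122)/((-3 - 3*(-2037)²) + 986430) = (-1380820 + 10611*122)/((-3 - 3*4149369) + 986430) = (-1380820 + 1294542)/((-3 - 12448107) + 986430) = -86278/(-12448110 + 986430) = -86278/(-11461680) = -86278*(-1/11461680) = 43139/5730840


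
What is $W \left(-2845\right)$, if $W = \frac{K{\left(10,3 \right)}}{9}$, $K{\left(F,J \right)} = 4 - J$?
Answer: $- \frac{2845}{9} \approx -316.11$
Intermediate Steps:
$W = \frac{1}{9}$ ($W = \frac{4 - 3}{9} = \left(4 - 3\right) \frac{1}{9} = 1 \cdot \frac{1}{9} = \frac{1}{9} \approx 0.11111$)
$W \left(-2845\right) = \frac{1}{9} \left(-2845\right) = - \frac{2845}{9}$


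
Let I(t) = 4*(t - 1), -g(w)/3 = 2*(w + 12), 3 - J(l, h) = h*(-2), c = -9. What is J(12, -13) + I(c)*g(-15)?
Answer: -743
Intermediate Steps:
J(l, h) = 3 + 2*h (J(l, h) = 3 - h*(-2) = 3 - (-2)*h = 3 + 2*h)
g(w) = -72 - 6*w (g(w) = -6*(w + 12) = -6*(12 + w) = -3*(24 + 2*w) = -72 - 6*w)
I(t) = -4 + 4*t (I(t) = 4*(-1 + t) = -4 + 4*t)
J(12, -13) + I(c)*g(-15) = (3 + 2*(-13)) + (-4 + 4*(-9))*(-72 - 6*(-15)) = (3 - 26) + (-4 - 36)*(-72 + 90) = -23 - 40*18 = -23 - 720 = -743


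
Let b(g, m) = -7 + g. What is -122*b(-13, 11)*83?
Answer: 202520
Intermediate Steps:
-122*b(-13, 11)*83 = -122*(-7 - 13)*83 = -122*(-20)*83 = 2440*83 = 202520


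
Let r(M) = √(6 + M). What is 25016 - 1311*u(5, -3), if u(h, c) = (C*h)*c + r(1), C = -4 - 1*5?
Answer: -151969 - 1311*√7 ≈ -1.5544e+5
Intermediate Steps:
C = -9 (C = -4 - 5 = -9)
u(h, c) = √7 - 9*c*h (u(h, c) = (-9*h)*c + √(6 + 1) = -9*c*h + √7 = √7 - 9*c*h)
25016 - 1311*u(5, -3) = 25016 - 1311*(√7 - 9*(-3)*5) = 25016 - 1311*(√7 + 135) = 25016 - 1311*(135 + √7) = 25016 - (176985 + 1311*√7) = 25016 + (-176985 - 1311*√7) = -151969 - 1311*√7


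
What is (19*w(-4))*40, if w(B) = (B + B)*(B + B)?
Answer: 48640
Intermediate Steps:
w(B) = 4*B² (w(B) = (2*B)*(2*B) = 4*B²)
(19*w(-4))*40 = (19*(4*(-4)²))*40 = (19*(4*16))*40 = (19*64)*40 = 1216*40 = 48640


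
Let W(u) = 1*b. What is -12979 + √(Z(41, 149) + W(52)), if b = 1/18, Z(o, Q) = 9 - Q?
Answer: -12979 + I*√5038/6 ≈ -12979.0 + 11.83*I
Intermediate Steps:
b = 1/18 ≈ 0.055556
W(u) = 1/18 (W(u) = 1*(1/18) = 1/18)
-12979 + √(Z(41, 149) + W(52)) = -12979 + √((9 - 1*149) + 1/18) = -12979 + √((9 - 149) + 1/18) = -12979 + √(-140 + 1/18) = -12979 + √(-2519/18) = -12979 + I*√5038/6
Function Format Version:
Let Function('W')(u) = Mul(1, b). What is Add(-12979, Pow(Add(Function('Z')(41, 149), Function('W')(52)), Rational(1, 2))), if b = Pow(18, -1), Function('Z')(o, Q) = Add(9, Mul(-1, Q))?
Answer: Add(-12979, Mul(Rational(1, 6), I, Pow(5038, Rational(1, 2)))) ≈ Add(-12979., Mul(11.830, I))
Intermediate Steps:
b = Rational(1, 18) ≈ 0.055556
Function('W')(u) = Rational(1, 18) (Function('W')(u) = Mul(1, Rational(1, 18)) = Rational(1, 18))
Add(-12979, Pow(Add(Function('Z')(41, 149), Function('W')(52)), Rational(1, 2))) = Add(-12979, Pow(Add(Add(9, Mul(-1, 149)), Rational(1, 18)), Rational(1, 2))) = Add(-12979, Pow(Add(Add(9, -149), Rational(1, 18)), Rational(1, 2))) = Add(-12979, Pow(Add(-140, Rational(1, 18)), Rational(1, 2))) = Add(-12979, Pow(Rational(-2519, 18), Rational(1, 2))) = Add(-12979, Mul(Rational(1, 6), I, Pow(5038, Rational(1, 2))))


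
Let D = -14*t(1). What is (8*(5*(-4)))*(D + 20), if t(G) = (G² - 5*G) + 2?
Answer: -7680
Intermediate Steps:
t(G) = 2 + G² - 5*G
D = 28 (D = -14*(2 + 1² - 5*1) = -14*(2 + 1 - 5) = -14*(-2) = 28)
(8*(5*(-4)))*(D + 20) = (8*(5*(-4)))*(28 + 20) = (8*(-20))*48 = -160*48 = -7680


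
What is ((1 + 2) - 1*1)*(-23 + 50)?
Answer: 54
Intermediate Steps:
((1 + 2) - 1*1)*(-23 + 50) = (3 - 1)*27 = 2*27 = 54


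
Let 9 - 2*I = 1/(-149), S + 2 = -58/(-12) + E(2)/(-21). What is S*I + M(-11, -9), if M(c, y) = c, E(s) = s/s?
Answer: 3223/2086 ≈ 1.5451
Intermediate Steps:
E(s) = 1
S = 39/14 (S = -2 + (-58/(-12) + 1/(-21)) = -2 + (-58*(-1/12) + 1*(-1/21)) = -2 + (29/6 - 1/21) = -2 + 67/14 = 39/14 ≈ 2.7857)
I = 671/149 (I = 9/2 - ½/(-149) = 9/2 - ½*(-1/149) = 9/2 + 1/298 = 671/149 ≈ 4.5034)
S*I + M(-11, -9) = (39/14)*(671/149) - 11 = 26169/2086 - 11 = 3223/2086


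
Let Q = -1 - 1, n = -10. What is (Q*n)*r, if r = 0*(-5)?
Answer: 0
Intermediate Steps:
Q = -2
r = 0
(Q*n)*r = -2*(-10)*0 = 20*0 = 0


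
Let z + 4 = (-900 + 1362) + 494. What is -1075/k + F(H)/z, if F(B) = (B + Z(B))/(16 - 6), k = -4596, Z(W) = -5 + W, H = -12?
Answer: 2525179/10938480 ≈ 0.23085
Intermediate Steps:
z = 952 (z = -4 + ((-900 + 1362) + 494) = -4 + (462 + 494) = -4 + 956 = 952)
F(B) = -½ + B/5 (F(B) = (B + (-5 + B))/(16 - 6) = (-5 + 2*B)/10 = (-5 + 2*B)*(⅒) = -½ + B/5)
-1075/k + F(H)/z = -1075/(-4596) + (-½ + (⅕)*(-12))/952 = -1075*(-1/4596) + (-½ - 12/5)*(1/952) = 1075/4596 - 29/10*1/952 = 1075/4596 - 29/9520 = 2525179/10938480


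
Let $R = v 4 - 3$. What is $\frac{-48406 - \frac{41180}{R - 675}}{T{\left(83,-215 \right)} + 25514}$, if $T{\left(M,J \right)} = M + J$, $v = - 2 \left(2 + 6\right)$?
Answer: $- \frac{8969018}{4708361} \approx -1.9049$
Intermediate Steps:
$v = -16$ ($v = \left(-2\right) 8 = -16$)
$T{\left(M,J \right)} = J + M$
$R = -67$ ($R = \left(-16\right) 4 - 3 = -64 - 3 = -67$)
$\frac{-48406 - \frac{41180}{R - 675}}{T{\left(83,-215 \right)} + 25514} = \frac{-48406 - \frac{41180}{-67 - 675}}{\left(-215 + 83\right) + 25514} = \frac{-48406 - \frac{41180}{-67 - 675}}{-132 + 25514} = \frac{-48406 - \frac{41180}{-742}}{25382} = \left(-48406 - - \frac{20590}{371}\right) \frac{1}{25382} = \left(-48406 + \frac{20590}{371}\right) \frac{1}{25382} = \left(- \frac{17938036}{371}\right) \frac{1}{25382} = - \frac{8969018}{4708361}$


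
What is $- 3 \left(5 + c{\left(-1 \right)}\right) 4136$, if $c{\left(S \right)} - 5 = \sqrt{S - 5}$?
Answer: $-124080 - 12408 i \sqrt{6} \approx -1.2408 \cdot 10^{5} - 30393.0 i$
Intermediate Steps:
$c{\left(S \right)} = 5 + \sqrt{-5 + S}$ ($c{\left(S \right)} = 5 + \sqrt{S - 5} = 5 + \sqrt{-5 + S}$)
$- 3 \left(5 + c{\left(-1 \right)}\right) 4136 = - 3 \left(5 + \left(5 + \sqrt{-5 - 1}\right)\right) 4136 = - 3 \left(5 + \left(5 + \sqrt{-6}\right)\right) 4136 = - 3 \left(5 + \left(5 + i \sqrt{6}\right)\right) 4136 = - 3 \left(10 + i \sqrt{6}\right) 4136 = \left(-30 - 3 i \sqrt{6}\right) 4136 = -124080 - 12408 i \sqrt{6}$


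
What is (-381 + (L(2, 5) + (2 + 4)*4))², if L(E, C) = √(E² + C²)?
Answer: (-357 + √29)² ≈ 1.2363e+5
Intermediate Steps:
L(E, C) = √(C² + E²)
(-381 + (L(2, 5) + (2 + 4)*4))² = (-381 + (√(5² + 2²) + (2 + 4)*4))² = (-381 + (√(25 + 4) + 6*4))² = (-381 + (√29 + 24))² = (-381 + (24 + √29))² = (-357 + √29)²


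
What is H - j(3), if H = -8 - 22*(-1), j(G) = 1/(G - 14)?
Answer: 155/11 ≈ 14.091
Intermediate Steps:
j(G) = 1/(-14 + G)
H = 14 (H = -8 + 22 = 14)
H - j(3) = 14 - 1/(-14 + 3) = 14 - 1/(-11) = 14 - 1*(-1/11) = 14 + 1/11 = 155/11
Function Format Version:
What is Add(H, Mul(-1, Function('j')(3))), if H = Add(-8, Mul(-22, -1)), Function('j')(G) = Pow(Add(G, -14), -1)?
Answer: Rational(155, 11) ≈ 14.091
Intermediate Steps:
Function('j')(G) = Pow(Add(-14, G), -1)
H = 14 (H = Add(-8, 22) = 14)
Add(H, Mul(-1, Function('j')(3))) = Add(14, Mul(-1, Pow(Add(-14, 3), -1))) = Add(14, Mul(-1, Pow(-11, -1))) = Add(14, Mul(-1, Rational(-1, 11))) = Add(14, Rational(1, 11)) = Rational(155, 11)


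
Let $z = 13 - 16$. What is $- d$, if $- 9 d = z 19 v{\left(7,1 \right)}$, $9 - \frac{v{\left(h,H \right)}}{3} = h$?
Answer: $-38$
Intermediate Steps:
$z = -3$
$v{\left(h,H \right)} = 27 - 3 h$
$d = 38$ ($d = - \frac{\left(-3\right) 19 \left(27 - 21\right)}{9} = - \frac{\left(-57\right) \left(27 - 21\right)}{9} = - \frac{\left(-57\right) 6}{9} = \left(- \frac{1}{9}\right) \left(-342\right) = 38$)
$- d = \left(-1\right) 38 = -38$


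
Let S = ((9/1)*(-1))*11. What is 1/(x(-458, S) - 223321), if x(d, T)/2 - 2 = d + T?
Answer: -1/224431 ≈ -4.4557e-6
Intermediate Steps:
S = -99 (S = ((9*1)*(-1))*11 = (9*(-1))*11 = -9*11 = -99)
x(d, T) = 4 + 2*T + 2*d (x(d, T) = 4 + 2*(d + T) = 4 + 2*(T + d) = 4 + (2*T + 2*d) = 4 + 2*T + 2*d)
1/(x(-458, S) - 223321) = 1/((4 + 2*(-99) + 2*(-458)) - 223321) = 1/((4 - 198 - 916) - 223321) = 1/(-1110 - 223321) = 1/(-224431) = -1/224431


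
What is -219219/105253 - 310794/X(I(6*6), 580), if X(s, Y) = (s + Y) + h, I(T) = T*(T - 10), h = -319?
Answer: -10991468675/41995947 ≈ -261.73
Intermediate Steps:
I(T) = T*(-10 + T)
X(s, Y) = -319 + Y + s (X(s, Y) = (s + Y) - 319 = (Y + s) - 319 = -319 + Y + s)
-219219/105253 - 310794/X(I(6*6), 580) = -219219/105253 - 310794/(-319 + 580 + (6*6)*(-10 + 6*6)) = -219219*1/105253 - 310794/(-319 + 580 + 36*(-10 + 36)) = -219219/105253 - 310794/(-319 + 580 + 36*26) = -219219/105253 - 310794/(-319 + 580 + 936) = -219219/105253 - 310794/1197 = -219219/105253 - 310794*1/1197 = -219219/105253 - 103598/399 = -10991468675/41995947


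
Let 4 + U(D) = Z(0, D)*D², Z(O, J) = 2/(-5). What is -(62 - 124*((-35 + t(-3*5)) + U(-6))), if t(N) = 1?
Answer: -32798/5 ≈ -6559.6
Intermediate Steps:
Z(O, J) = -⅖ (Z(O, J) = 2*(-⅕) = -⅖)
U(D) = -4 - 2*D²/5
-(62 - 124*((-35 + t(-3*5)) + U(-6))) = -(62 - 124*((-35 + 1) + (-4 - ⅖*(-6)²))) = -(62 - 124*(-34 + (-4 - ⅖*36))) = -(62 - 124*(-34 + (-4 - 72/5))) = -(62 - 124*(-34 - 92/5)) = -(62 - 124*(-262/5)) = -(62 + 32488/5) = -1*32798/5 = -32798/5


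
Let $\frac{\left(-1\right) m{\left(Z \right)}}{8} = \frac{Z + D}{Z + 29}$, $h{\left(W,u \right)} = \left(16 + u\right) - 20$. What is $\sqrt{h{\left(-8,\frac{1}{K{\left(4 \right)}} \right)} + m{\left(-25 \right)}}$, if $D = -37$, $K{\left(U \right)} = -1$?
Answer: $\sqrt{119} \approx 10.909$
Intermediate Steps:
$h{\left(W,u \right)} = -4 + u$
$m{\left(Z \right)} = - \frac{8 \left(-37 + Z\right)}{29 + Z}$ ($m{\left(Z \right)} = - 8 \frac{Z - 37}{Z + 29} = - 8 \frac{-37 + Z}{29 + Z} = - \frac{8 \left(-37 + Z\right)}{29 + Z}$)
$\sqrt{h{\left(-8,\frac{1}{K{\left(4 \right)}} \right)} + m{\left(-25 \right)}} = \sqrt{\left(-4 + \frac{1}{-1}\right) + \frac{8 \left(37 - -25\right)}{29 - 25}} = \sqrt{\left(-4 - 1\right) + \frac{8 \left(37 + 25\right)}{4}} = \sqrt{-5 + 8 \cdot \frac{1}{4} \cdot 62} = \sqrt{-5 + 124} = \sqrt{119}$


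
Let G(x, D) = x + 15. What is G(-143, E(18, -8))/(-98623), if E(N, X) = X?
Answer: 128/98623 ≈ 0.0012979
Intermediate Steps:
G(x, D) = 15 + x
G(-143, E(18, -8))/(-98623) = (15 - 143)/(-98623) = -128*(-1/98623) = 128/98623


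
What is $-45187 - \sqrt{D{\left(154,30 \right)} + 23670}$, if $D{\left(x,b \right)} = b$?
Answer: $-45187 - 10 \sqrt{237} \approx -45341.0$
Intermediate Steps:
$-45187 - \sqrt{D{\left(154,30 \right)} + 23670} = -45187 - \sqrt{30 + 23670} = -45187 - \sqrt{23700} = -45187 - 10 \sqrt{237}$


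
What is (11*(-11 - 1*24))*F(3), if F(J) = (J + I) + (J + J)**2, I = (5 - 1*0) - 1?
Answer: -16555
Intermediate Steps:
I = 4 (I = (5 + 0) - 1 = 5 - 1 = 4)
F(J) = 4 + J + 4*J**2 (F(J) = (J + 4) + (J + J)**2 = (4 + J) + (2*J)**2 = (4 + J) + 4*J**2 = 4 + J + 4*J**2)
(11*(-11 - 1*24))*F(3) = (11*(-11 - 1*24))*(4 + 3 + 4*3**2) = (11*(-11 - 24))*(4 + 3 + 4*9) = (11*(-35))*(4 + 3 + 36) = -385*43 = -16555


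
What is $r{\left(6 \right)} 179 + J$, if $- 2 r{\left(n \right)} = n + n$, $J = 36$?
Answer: $-1038$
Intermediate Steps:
$r{\left(n \right)} = - n$ ($r{\left(n \right)} = - \frac{n + n}{2} = - \frac{2 n}{2} = - n$)
$r{\left(6 \right)} 179 + J = \left(-1\right) 6 \cdot 179 + 36 = \left(-6\right) 179 + 36 = -1074 + 36 = -1038$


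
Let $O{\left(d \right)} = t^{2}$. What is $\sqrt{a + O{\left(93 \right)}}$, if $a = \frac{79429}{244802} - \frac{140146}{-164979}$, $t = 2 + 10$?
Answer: $\frac{\sqrt{26310761101472201372770}}{13462396386} \approx 12.049$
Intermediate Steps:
$t = 12$
$O{\left(d \right)} = 144$ ($O{\left(d \right)} = 12^{2} = 144$)
$a = \frac{47412138083}{40387189158}$ ($a = 79429 \cdot \frac{1}{244802} - - \frac{140146}{164979} = \frac{79429}{244802} + \frac{140146}{164979} = \frac{47412138083}{40387189158} \approx 1.1739$)
$\sqrt{a + O{\left(93 \right)}} = \sqrt{\frac{47412138083}{40387189158} + 144} = \sqrt{\frac{5863167376835}{40387189158}} = \frac{\sqrt{26310761101472201372770}}{13462396386}$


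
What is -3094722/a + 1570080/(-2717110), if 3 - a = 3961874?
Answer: 218824567374/1076483931281 ≈ 0.20328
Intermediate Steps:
a = -3961871 (a = 3 - 1*3961874 = 3 - 3961874 = -3961871)
-3094722/a + 1570080/(-2717110) = -3094722/(-3961871) + 1570080/(-2717110) = -3094722*(-1/3961871) + 1570080*(-1/2717110) = 3094722/3961871 - 157008/271711 = 218824567374/1076483931281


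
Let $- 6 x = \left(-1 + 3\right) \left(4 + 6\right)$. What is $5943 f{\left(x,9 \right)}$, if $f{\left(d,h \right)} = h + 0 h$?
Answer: $53487$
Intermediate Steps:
$x = - \frac{10}{3}$ ($x = - \frac{\left(-1 + 3\right) \left(4 + 6\right)}{6} = - \frac{2 \cdot 10}{6} = \left(- \frac{1}{6}\right) 20 = - \frac{10}{3} \approx -3.3333$)
$f{\left(d,h \right)} = h$ ($f{\left(d,h \right)} = h + 0 = h$)
$5943 f{\left(x,9 \right)} = 5943 \cdot 9 = 53487$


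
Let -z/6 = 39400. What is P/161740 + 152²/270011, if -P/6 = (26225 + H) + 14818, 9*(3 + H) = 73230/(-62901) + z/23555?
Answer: -132814966121549261/92436078882674961 ≈ -1.4368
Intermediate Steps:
z = -236400 (z = -6*39400 = -236400)
H = -3773254769/888979833 (H = -3 + (73230/(-62901) - 236400/23555)/9 = -3 + (73230*(-1/62901) - 236400*1/23555)/9 = -3 + (-24410/20967 - 47280/4711)/9 = -3 + (⅑)*(-1106315270/98775537) = -3 - 1106315270/888979833 = -3773254769/888979833 ≈ -4.2445)
P = -72965252062100/296326611 (P = -6*((26225 - 3773254769/888979833) + 14818) = -6*(23309722865656/888979833 + 14818) = -6*36482626031050/888979833 = -72965252062100/296326611 ≈ -2.4623e+5)
P/161740 + 152²/270011 = -72965252062100/296326611/161740 + 152²/270011 = -72965252062100/296326611*1/161740 + 23104*(1/270011) = -3648262603105/2396393303157 + 23104/270011 = -132814966121549261/92436078882674961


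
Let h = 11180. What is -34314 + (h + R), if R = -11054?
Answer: -34188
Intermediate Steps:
-34314 + (h + R) = -34314 + (11180 - 11054) = -34314 + 126 = -34188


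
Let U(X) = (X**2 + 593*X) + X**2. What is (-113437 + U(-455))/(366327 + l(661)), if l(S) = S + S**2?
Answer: 1062/27721 ≈ 0.038310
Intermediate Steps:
U(X) = 2*X**2 + 593*X
(-113437 + U(-455))/(366327 + l(661)) = (-113437 - 455*(593 + 2*(-455)))/(366327 + 661*(1 + 661)) = (-113437 - 455*(593 - 910))/(366327 + 661*662) = (-113437 - 455*(-317))/(366327 + 437582) = (-113437 + 144235)/803909 = 30798*(1/803909) = 1062/27721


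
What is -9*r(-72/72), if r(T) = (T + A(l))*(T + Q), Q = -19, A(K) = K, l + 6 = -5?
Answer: -2160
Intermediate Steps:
l = -11 (l = -6 - 5 = -11)
r(T) = (-19 + T)*(-11 + T) (r(T) = (T - 11)*(T - 19) = (-11 + T)*(-19 + T) = (-19 + T)*(-11 + T))
-9*r(-72/72) = -9*(209 + (-72/72)² - (-2160)/72) = -9*(209 + (-72*1/72)² - (-2160)/72) = -9*(209 + (-1)² - 30*(-1)) = -9*(209 + 1 + 30) = -9*240 = -2160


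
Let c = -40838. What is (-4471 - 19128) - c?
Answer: 17239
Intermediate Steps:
(-4471 - 19128) - c = (-4471 - 19128) - 1*(-40838) = -23599 + 40838 = 17239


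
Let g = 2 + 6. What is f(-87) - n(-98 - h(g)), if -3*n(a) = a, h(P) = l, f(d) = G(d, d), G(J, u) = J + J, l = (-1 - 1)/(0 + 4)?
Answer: -413/2 ≈ -206.50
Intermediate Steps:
l = -½ (l = -2/4 = -2*¼ = -½ ≈ -0.50000)
G(J, u) = 2*J
f(d) = 2*d
g = 8
h(P) = -½
n(a) = -a/3
f(-87) - n(-98 - h(g)) = 2*(-87) - (-1)*(-98 - 1*(-½))/3 = -174 - (-1)*(-98 + ½)/3 = -174 - (-1)*(-195)/(3*2) = -174 - 1*65/2 = -174 - 65/2 = -413/2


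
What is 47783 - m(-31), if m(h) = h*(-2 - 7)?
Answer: 47504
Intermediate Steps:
m(h) = -9*h (m(h) = h*(-9) = -9*h)
47783 - m(-31) = 47783 - (-9)*(-31) = 47783 - 1*279 = 47783 - 279 = 47504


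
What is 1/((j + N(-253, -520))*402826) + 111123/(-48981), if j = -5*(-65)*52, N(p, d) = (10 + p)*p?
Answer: -1169499162042887/515493988254658 ≈ -2.2687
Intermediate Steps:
N(p, d) = p*(10 + p)
j = 16900 (j = 325*52 = 16900)
1/((j + N(-253, -520))*402826) + 111123/(-48981) = 1/(16900 - 253*(10 - 253)*402826) + 111123/(-48981) = (1/402826)/(16900 - 253*(-243)) + 111123*(-1/48981) = (1/402826)/(16900 + 61479) - 37041/16327 = (1/402826)/78379 - 37041/16327 = (1/78379)*(1/402826) - 37041/16327 = 1/31573099054 - 37041/16327 = -1169499162042887/515493988254658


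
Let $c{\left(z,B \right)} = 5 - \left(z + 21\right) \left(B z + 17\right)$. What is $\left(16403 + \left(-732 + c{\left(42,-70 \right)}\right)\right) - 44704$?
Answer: $155121$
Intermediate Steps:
$c{\left(z,B \right)} = 5 - \left(17 + B z\right) \left(21 + z\right)$ ($c{\left(z,B \right)} = 5 - \left(21 + z\right) \left(17 + B z\right) = 5 - \left(17 + B z\right) \left(21 + z\right)$)
$\left(16403 + \left(-732 + c{\left(42,-70 \right)}\right)\right) - 44704 = \left(16403 - -183422\right) - 44704 = \left(16403 + \left(-732 + \left(-352 - 714 + 123480 + 61740\right)\right)\right) - 44704 = \left(16403 + \left(-732 + 184154\right)\right) - 44704 = \left(16403 + 183422\right) - 44704 = 199825 - 44704 = 155121$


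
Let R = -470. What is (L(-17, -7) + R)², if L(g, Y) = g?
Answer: 237169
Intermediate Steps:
(L(-17, -7) + R)² = (-17 - 470)² = (-487)² = 237169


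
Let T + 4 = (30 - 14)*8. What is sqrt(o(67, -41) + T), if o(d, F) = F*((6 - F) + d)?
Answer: 5*I*sqrt(182) ≈ 67.454*I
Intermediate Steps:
T = 124 (T = -4 + (30 - 14)*8 = -4 + 16*8 = -4 + 128 = 124)
o(d, F) = F*(6 + d - F)
sqrt(o(67, -41) + T) = sqrt(-41*(6 + 67 - 1*(-41)) + 124) = sqrt(-41*(6 + 67 + 41) + 124) = sqrt(-41*114 + 124) = sqrt(-4674 + 124) = sqrt(-4550) = 5*I*sqrt(182)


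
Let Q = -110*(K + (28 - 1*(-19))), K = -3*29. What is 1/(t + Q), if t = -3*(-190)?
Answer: 1/4970 ≈ 0.00020121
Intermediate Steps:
K = -87
Q = 4400 (Q = -110*(-87 + (28 - 1*(-19))) = -110*(-87 + (28 + 19)) = -110*(-87 + 47) = -110*(-40) = 4400)
t = 570
1/(t + Q) = 1/(570 + 4400) = 1/4970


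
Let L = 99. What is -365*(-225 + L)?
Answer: 45990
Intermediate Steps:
-365*(-225 + L) = -365*(-225 + 99) = -365*(-126) = 45990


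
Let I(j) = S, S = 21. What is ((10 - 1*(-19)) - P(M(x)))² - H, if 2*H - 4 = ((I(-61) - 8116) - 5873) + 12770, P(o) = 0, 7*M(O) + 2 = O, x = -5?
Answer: 1438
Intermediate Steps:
I(j) = 21
M(O) = -2/7 + O/7
H = -597 (H = 2 + (((21 - 8116) - 5873) + 12770)/2 = 2 + ((-8095 - 5873) + 12770)/2 = 2 + (-13968 + 12770)/2 = 2 + (½)*(-1198) = 2 - 599 = -597)
((10 - 1*(-19)) - P(M(x)))² - H = ((10 - 1*(-19)) - 1*0)² - 1*(-597) = ((10 + 19) + 0)² + 597 = (29 + 0)² + 597 = 29² + 597 = 841 + 597 = 1438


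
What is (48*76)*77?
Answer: 280896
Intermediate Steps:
(48*76)*77 = 3648*77 = 280896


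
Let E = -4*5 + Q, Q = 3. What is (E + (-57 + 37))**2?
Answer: 1369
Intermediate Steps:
E = -17 (E = -4*5 + 3 = -20 + 3 = -17)
(E + (-57 + 37))**2 = (-17 + (-57 + 37))**2 = (-17 - 20)**2 = (-37)**2 = 1369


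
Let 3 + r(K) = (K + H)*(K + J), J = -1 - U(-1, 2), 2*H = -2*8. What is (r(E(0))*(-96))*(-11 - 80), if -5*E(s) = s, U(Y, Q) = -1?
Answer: -26208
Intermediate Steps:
E(s) = -s/5
H = -8 (H = (-2*8)/2 = (½)*(-16) = -8)
J = 0 (J = -1 - 1*(-1) = -1 + 1 = 0)
r(K) = -3 + K*(-8 + K) (r(K) = -3 + (K - 8)*(K + 0) = -3 + (-8 + K)*K = -3 + K*(-8 + K))
(r(E(0))*(-96))*(-11 - 80) = ((-3 + (-⅕*0)² - (-8)*0/5)*(-96))*(-11 - 80) = ((-3 + 0² - 8*0)*(-96))*(-91) = ((-3 + 0 + 0)*(-96))*(-91) = -3*(-96)*(-91) = 288*(-91) = -26208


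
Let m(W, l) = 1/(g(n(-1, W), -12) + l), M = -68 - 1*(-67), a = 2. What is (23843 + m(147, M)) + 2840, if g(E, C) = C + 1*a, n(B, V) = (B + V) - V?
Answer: 293512/11 ≈ 26683.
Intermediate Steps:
M = -1 (M = -68 + 67 = -1)
n(B, V) = B
g(E, C) = 2 + C (g(E, C) = C + 1*2 = C + 2 = 2 + C)
m(W, l) = 1/(-10 + l) (m(W, l) = 1/((2 - 12) + l) = 1/(-10 + l))
(23843 + m(147, M)) + 2840 = (23843 + 1/(-10 - 1)) + 2840 = (23843 + 1/(-11)) + 2840 = (23843 - 1/11) + 2840 = 262272/11 + 2840 = 293512/11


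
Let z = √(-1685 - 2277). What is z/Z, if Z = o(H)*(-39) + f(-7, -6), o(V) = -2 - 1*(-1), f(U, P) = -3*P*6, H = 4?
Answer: I*√3962/147 ≈ 0.42819*I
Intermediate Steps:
z = I*√3962 (z = √(-3962) = I*√3962 ≈ 62.944*I)
f(U, P) = -18*P
o(V) = -1 (o(V) = -2 + 1 = -1)
Z = 147 (Z = -1*(-39) - 18*(-6) = 39 + 108 = 147)
z/Z = (I*√3962)/147 = (I*√3962)*(1/147) = I*√3962/147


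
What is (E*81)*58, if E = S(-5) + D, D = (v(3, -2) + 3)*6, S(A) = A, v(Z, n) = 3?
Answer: 145638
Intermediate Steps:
D = 36 (D = (3 + 3)*6 = 6*6 = 36)
E = 31 (E = -5 + 36 = 31)
(E*81)*58 = (31*81)*58 = 2511*58 = 145638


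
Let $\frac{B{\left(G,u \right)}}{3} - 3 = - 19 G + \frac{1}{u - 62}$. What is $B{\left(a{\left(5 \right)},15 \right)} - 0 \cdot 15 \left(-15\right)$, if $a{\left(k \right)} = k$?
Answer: $- \frac{12975}{47} \approx -276.06$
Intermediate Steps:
$B{\left(G,u \right)} = 9 - 57 G + \frac{3}{-62 + u}$ ($B{\left(G,u \right)} = 9 + 3 \left(- 19 G + \frac{1}{u - 62}\right) = 9 + 3 \left(- 19 G + \frac{1}{-62 + u}\right) = 9 + 3 \left(\frac{1}{-62 + u} - 19 G\right) = 9 - \left(- \frac{3}{-62 + u} + 57 G\right) = 9 - 57 G + \frac{3}{-62 + u}$)
$B{\left(a{\left(5 \right)},15 \right)} - 0 \cdot 15 \left(-15\right) = \frac{3 \left(-185 + 3 \cdot 15 + 1178 \cdot 5 - 95 \cdot 15\right)}{-62 + 15} - 0 \cdot 15 \left(-15\right) = \frac{3 \left(-185 + 45 + 5890 - 1425\right)}{-47} - 0 \left(-15\right) = 3 \left(- \frac{1}{47}\right) 4325 - 0 = - \frac{12975}{47} + 0 = - \frac{12975}{47}$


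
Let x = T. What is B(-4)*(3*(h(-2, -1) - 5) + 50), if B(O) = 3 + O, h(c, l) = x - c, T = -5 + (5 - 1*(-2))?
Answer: -47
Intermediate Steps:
T = 2 (T = -5 + (5 + 2) = -5 + 7 = 2)
x = 2
h(c, l) = 2 - c
B(-4)*(3*(h(-2, -1) - 5) + 50) = (3 - 4)*(3*((2 - 1*(-2)) - 5) + 50) = -(3*((2 + 2) - 5) + 50) = -(3*(4 - 5) + 50) = -(3*(-1) + 50) = -(-3 + 50) = -1*47 = -47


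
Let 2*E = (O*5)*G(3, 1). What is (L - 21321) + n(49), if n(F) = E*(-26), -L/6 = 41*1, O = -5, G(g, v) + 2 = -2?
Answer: -22867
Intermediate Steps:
G(g, v) = -4 (G(g, v) = -2 - 2 = -4)
L = -246 ≈ -246.00
E = 50 (E = (-5*5*(-4))/2 = (-25*(-4))/2 = (½)*100 = 50)
n(F) = -1300 (n(F) = 50*(-26) = -1300)
(L - 21321) + n(49) = (-246 - 21321) - 1300 = -21567 - 1300 = -22867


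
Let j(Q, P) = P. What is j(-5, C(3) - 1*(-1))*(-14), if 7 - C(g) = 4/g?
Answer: -280/3 ≈ -93.333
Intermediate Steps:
C(g) = 7 - 4/g
j(-5, C(3) - 1*(-1))*(-14) = ((7 - 4/3) - 1*(-1))*(-14) = ((7 - 4*⅓) + 1)*(-14) = ((7 - 4/3) + 1)*(-14) = (17/3 + 1)*(-14) = (20/3)*(-14) = -280/3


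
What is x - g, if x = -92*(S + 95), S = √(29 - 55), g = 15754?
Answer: -24494 - 92*I*√26 ≈ -24494.0 - 469.11*I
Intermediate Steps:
S = I*√26 (S = √(-26) = I*√26 ≈ 5.099*I)
x = -8740 - 92*I*√26 (x = -92*(I*√26 + 95) = -92*(95 + I*√26) = -8740 - 92*I*√26 ≈ -8740.0 - 469.11*I)
x - g = (-8740 - 92*I*√26) - 1*15754 = (-8740 - 92*I*√26) - 15754 = -24494 - 92*I*√26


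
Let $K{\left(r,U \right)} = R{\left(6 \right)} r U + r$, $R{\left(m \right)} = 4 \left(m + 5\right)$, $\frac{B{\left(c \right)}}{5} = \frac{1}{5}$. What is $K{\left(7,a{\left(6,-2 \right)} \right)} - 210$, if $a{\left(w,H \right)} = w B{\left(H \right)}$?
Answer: $1645$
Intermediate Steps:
$B{\left(c \right)} = 1$ ($B{\left(c \right)} = \frac{5}{5} = 5 \cdot \frac{1}{5} = 1$)
$R{\left(m \right)} = 20 + 4 m$ ($R{\left(m \right)} = 4 \left(5 + m\right) = 20 + 4 m$)
$a{\left(w,H \right)} = w$ ($a{\left(w,H \right)} = w 1 = w$)
$K{\left(r,U \right)} = r + 44 U r$ ($K{\left(r,U \right)} = \left(20 + 4 \cdot 6\right) r U + r = \left(20 + 24\right) r U + r = 44 r U + r = 44 U r + r = r + 44 U r$)
$K{\left(7,a{\left(6,-2 \right)} \right)} - 210 = 7 \left(1 + 44 \cdot 6\right) - 210 = 7 \left(1 + 264\right) - 210 = 7 \cdot 265 - 210 = 1855 - 210 = 1645$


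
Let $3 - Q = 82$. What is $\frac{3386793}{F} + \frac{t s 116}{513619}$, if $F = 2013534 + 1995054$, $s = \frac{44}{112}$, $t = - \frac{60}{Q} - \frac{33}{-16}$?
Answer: $\frac{44240934314105}{52347792591472} \approx 0.84513$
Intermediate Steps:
$Q = -79$ ($Q = 3 - 82 = -79$)
$t = \frac{3567}{1264}$ ($t = - \frac{60}{-79} - \frac{33}{-16} = \left(-60\right) \left(- \frac{1}{79}\right) - - \frac{33}{16} = \frac{60}{79} + \frac{33}{16} = \frac{3567}{1264} \approx 2.822$)
$s = \frac{11}{28}$ ($s = 44 \cdot \frac{1}{112} = \frac{11}{28} \approx 0.39286$)
$F = 4008588$
$\frac{3386793}{F} + \frac{t s 116}{513619} = \frac{3386793}{4008588} + \frac{\frac{3567}{1264} \cdot \frac{11}{28} \cdot 116}{513619} = 3386793 \cdot \frac{1}{4008588} + \frac{39237}{35392} \cdot 116 \cdot \frac{1}{513619} = \frac{1128931}{1336196} + \frac{1137873}{8848} \cdot \frac{1}{513619} = \frac{1128931}{1336196} + \frac{39237}{156706928} = \frac{44240934314105}{52347792591472}$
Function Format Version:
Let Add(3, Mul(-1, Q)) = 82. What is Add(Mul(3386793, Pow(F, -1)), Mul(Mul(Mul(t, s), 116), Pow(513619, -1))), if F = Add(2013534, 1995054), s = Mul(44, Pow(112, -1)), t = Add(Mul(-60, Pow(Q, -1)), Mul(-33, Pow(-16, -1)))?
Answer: Rational(44240934314105, 52347792591472) ≈ 0.84513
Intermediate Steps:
Q = -79 (Q = Add(3, Mul(-1, 82)) = Add(3, -82) = -79)
t = Rational(3567, 1264) (t = Add(Mul(-60, Pow(-79, -1)), Mul(-33, Pow(-16, -1))) = Add(Mul(-60, Rational(-1, 79)), Mul(-33, Rational(-1, 16))) = Add(Rational(60, 79), Rational(33, 16)) = Rational(3567, 1264) ≈ 2.8220)
s = Rational(11, 28) (s = Mul(44, Rational(1, 112)) = Rational(11, 28) ≈ 0.39286)
F = 4008588
Add(Mul(3386793, Pow(F, -1)), Mul(Mul(Mul(t, s), 116), Pow(513619, -1))) = Add(Mul(3386793, Pow(4008588, -1)), Mul(Mul(Mul(Rational(3567, 1264), Rational(11, 28)), 116), Pow(513619, -1))) = Add(Mul(3386793, Rational(1, 4008588)), Mul(Mul(Rational(39237, 35392), 116), Rational(1, 513619))) = Add(Rational(1128931, 1336196), Mul(Rational(1137873, 8848), Rational(1, 513619))) = Add(Rational(1128931, 1336196), Rational(39237, 156706928)) = Rational(44240934314105, 52347792591472)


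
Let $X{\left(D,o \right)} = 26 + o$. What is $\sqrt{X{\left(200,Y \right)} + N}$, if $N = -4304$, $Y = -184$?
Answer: $i \sqrt{4462} \approx 66.798 i$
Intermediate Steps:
$\sqrt{X{\left(200,Y \right)} + N} = \sqrt{\left(26 - 184\right) - 4304} = \sqrt{-158 - 4304} = \sqrt{-4462} = i \sqrt{4462}$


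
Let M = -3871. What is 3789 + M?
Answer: -82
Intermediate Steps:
3789 + M = 3789 - 3871 = -82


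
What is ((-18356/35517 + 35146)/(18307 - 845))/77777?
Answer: 624131063/24118564245279 ≈ 2.5878e-5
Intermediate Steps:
((-18356/35517 + 35146)/(18307 - 845))/77777 = ((-18356*1/35517 + 35146)/17462)*(1/77777) = ((-18356/35517 + 35146)*(1/17462))*(1/77777) = ((1248262126/35517)*(1/17462))*(1/77777) = (624131063/310098927)*(1/77777) = 624131063/24118564245279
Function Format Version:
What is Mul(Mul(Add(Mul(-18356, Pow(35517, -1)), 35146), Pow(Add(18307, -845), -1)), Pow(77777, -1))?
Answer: Rational(624131063, 24118564245279) ≈ 2.5878e-5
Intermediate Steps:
Mul(Mul(Add(Mul(-18356, Pow(35517, -1)), 35146), Pow(Add(18307, -845), -1)), Pow(77777, -1)) = Mul(Mul(Add(Mul(-18356, Rational(1, 35517)), 35146), Pow(17462, -1)), Rational(1, 77777)) = Mul(Mul(Add(Rational(-18356, 35517), 35146), Rational(1, 17462)), Rational(1, 77777)) = Mul(Mul(Rational(1248262126, 35517), Rational(1, 17462)), Rational(1, 77777)) = Mul(Rational(624131063, 310098927), Rational(1, 77777)) = Rational(624131063, 24118564245279)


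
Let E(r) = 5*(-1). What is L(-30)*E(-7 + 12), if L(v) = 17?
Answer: -85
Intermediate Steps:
E(r) = -5
L(-30)*E(-7 + 12) = 17*(-5) = -85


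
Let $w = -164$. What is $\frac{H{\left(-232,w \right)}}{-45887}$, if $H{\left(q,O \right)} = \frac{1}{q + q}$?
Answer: $\frac{1}{21291568} \approx 4.6967 \cdot 10^{-8}$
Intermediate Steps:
$H{\left(q,O \right)} = \frac{1}{2 q}$
$\frac{H{\left(-232,w \right)}}{-45887} = \frac{\frac{1}{2} \frac{1}{-232}}{-45887} = \frac{1}{2} \left(- \frac{1}{232}\right) \left(- \frac{1}{45887}\right) = \left(- \frac{1}{464}\right) \left(- \frac{1}{45887}\right) = \frac{1}{21291568}$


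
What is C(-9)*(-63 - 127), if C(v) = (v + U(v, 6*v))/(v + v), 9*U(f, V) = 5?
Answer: -7220/81 ≈ -89.136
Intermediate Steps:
U(f, V) = 5/9 (U(f, V) = (⅑)*5 = 5/9)
C(v) = (5/9 + v)/(2*v) (C(v) = (v + 5/9)/(v + v) = (5/9 + v)/((2*v)) = (5/9 + v)*(1/(2*v)) = (5/9 + v)/(2*v))
C(-9)*(-63 - 127) = ((1/18)*(5 + 9*(-9))/(-9))*(-63 - 127) = ((1/18)*(-⅑)*(5 - 81))*(-190) = ((1/18)*(-⅑)*(-76))*(-190) = (38/81)*(-190) = -7220/81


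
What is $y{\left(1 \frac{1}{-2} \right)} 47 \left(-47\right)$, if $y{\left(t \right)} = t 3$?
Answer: $\frac{6627}{2} \approx 3313.5$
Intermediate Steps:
$y{\left(t \right)} = 3 t$
$y{\left(1 \frac{1}{-2} \right)} 47 \left(-47\right) = 3 \cdot 1 \frac{1}{-2} \cdot 47 \left(-47\right) = 3 \cdot 1 \left(- \frac{1}{2}\right) 47 \left(-47\right) = 3 \left(- \frac{1}{2}\right) 47 \left(-47\right) = \left(- \frac{3}{2}\right) 47 \left(-47\right) = \left(- \frac{141}{2}\right) \left(-47\right) = \frac{6627}{2}$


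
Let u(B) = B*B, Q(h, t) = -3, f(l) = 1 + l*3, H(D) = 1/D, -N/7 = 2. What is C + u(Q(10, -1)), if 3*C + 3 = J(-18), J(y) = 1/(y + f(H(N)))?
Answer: 5770/723 ≈ 7.9806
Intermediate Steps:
N = -14 (N = -7*2 = -14)
f(l) = 1 + 3*l
J(y) = 1/(11/14 + y) (J(y) = 1/(y + (1 + 3/(-14))) = 1/(y + (1 + 3*(-1/14))) = 1/(y + (1 - 3/14)) = 1/(y + 11/14) = 1/(11/14 + y))
C = -737/723 (C = -1 + (14/(11 + 14*(-18)))/3 = -1 + (14/(11 - 252))/3 = -1 + (14/(-241))/3 = -1 + (14*(-1/241))/3 = -1 + (⅓)*(-14/241) = -1 - 14/723 = -737/723 ≈ -1.0194)
u(B) = B²
C + u(Q(10, -1)) = -737/723 + (-3)² = -737/723 + 9 = 5770/723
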